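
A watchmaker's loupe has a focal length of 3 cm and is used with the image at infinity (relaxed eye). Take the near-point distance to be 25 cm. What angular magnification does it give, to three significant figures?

M = D/f = 25/3 = 8.333.

8.33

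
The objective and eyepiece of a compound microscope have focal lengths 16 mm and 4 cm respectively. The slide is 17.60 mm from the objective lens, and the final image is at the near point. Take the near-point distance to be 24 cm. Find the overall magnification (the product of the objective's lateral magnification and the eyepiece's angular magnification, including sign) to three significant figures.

-70.0

Convert to cm: f_obj = 16 mm = 1.6 cm; d_o = 17.60 mm = 1.76 cm.
Objective: 1/d_i = 1/f_obj - 1/d_o = 1/1.6 - 1/1.76 = 0.05682 cm^-1, so d_i = 17.600 cm.
m_obj = -d_i/d_o = -17.600/1.76 = -10.000.
Eyepiece angular magnification (image at near point): M_eye = 1 + D/f_e = 1 + 24/4 = 7.000.
Overall M = m_obj x M_eye = (-10.000)(7.000) = -70.00.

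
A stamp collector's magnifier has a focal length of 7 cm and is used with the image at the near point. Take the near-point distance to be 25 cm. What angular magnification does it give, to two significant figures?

4.6

M = 1 + D/f = 1 + 25/7 = 4.571.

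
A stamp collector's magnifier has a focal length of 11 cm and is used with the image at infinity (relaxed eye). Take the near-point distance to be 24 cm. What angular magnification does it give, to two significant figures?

M = D/f = 24/11 = 2.182.

2.2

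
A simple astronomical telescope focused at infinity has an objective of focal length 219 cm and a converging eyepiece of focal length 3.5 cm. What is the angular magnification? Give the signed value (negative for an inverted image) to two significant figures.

-63

M = -f_obj/f_eye = -219/(3.5) = -62.571.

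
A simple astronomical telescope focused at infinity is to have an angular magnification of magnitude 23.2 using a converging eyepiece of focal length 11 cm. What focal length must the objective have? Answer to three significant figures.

255 cm

|M| = f_obj/|f_eye|, so f_obj = |M| x |f_eye| = 23.2 x 11 = 255.200 cm.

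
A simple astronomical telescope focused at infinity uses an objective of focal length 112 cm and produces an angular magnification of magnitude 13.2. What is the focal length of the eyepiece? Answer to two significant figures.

8.5 cm

|M| = f_obj/f_eye, so f_eye = f_obj/|M| = 112/13.2 = 8.485 cm.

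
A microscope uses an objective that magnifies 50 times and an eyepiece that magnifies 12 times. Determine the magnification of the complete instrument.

The overall magnification of a compound microscope is the product of the objective and eyepiece magnifications:
M = M_obj x M_eye = 50 x 12 = 600.

600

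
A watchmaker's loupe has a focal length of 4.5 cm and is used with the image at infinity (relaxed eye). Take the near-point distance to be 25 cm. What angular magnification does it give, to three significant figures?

5.56

M = D/f = 25/4.5 = 5.556.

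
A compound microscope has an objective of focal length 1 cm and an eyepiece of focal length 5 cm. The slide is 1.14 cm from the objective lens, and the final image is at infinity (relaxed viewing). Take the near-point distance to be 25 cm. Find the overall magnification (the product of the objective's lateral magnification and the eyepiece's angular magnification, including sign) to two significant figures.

Objective: 1/d_i = 1/f_obj - 1/d_o = 1/1 - 1/1.14 = 0.12281 cm^-1, so d_i = 8.143 cm.
m_obj = -d_i/d_o = -8.143/1.14 = -7.143.
Eyepiece angular magnification (image at infinity): M_eye = D/f_e = 25/5 = 5.000.
Overall M = m_obj x M_eye = (-7.143)(5.000) = -35.71.

-36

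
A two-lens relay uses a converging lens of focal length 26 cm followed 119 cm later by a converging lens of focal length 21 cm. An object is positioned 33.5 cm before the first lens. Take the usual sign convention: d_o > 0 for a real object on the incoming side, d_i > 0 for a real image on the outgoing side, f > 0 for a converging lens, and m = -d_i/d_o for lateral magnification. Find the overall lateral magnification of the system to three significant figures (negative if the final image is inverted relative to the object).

Applying the thin-lens equation to the first lens, 1/26 = 1/33.5 + 1/d_i1, which gives d_i1 = 116.133 cm.
Its lateral magnification is m_1 = -d_i1/d_o1 = -(116.133)/33.5 = -3.4667.
The intermediate image is 116.133 cm to the right of lens 1, so d_o2 = L - d_i1 = 119 - 116.133 = 2.867 cm.
Applying the thin-lens equation again with f_2 = 21 cm and d_o2 = 2.867 cm gives d_i2 = -3.320 cm.
m_2 = -(-3.320)/(2.867) = 1.1581.
The system's lateral magnification is m_1 m_2 = (-3.4667)(1.1581) = -4.0147.

-4.01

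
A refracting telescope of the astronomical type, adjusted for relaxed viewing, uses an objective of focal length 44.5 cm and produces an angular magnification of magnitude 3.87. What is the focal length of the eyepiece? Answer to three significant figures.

11.5 cm

|M| = f_obj/f_eye, so f_eye = f_obj/|M| = 44.5/3.87 = 11.499 cm.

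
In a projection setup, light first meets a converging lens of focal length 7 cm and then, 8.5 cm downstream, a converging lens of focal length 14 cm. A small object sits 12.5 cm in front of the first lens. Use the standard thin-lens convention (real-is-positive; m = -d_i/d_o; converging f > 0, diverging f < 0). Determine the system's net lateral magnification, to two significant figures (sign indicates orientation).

Applying the thin-lens equation to the first lens, 1/7 = 1/12.5 + 1/d_i1, which gives d_i1 = 15.909 cm.
Its lateral magnification is m_1 = -d_i1/d_o1 = -(15.909)/12.5 = -1.2727.
Since 15.909 cm > 8.5 cm, the first image lies past the second lens and serves as a virtual object: d_o2 = L - d_i1 = -7.409 cm.
Applying the thin-lens equation again with f_2 = 14 cm and d_o2 = -7.409 cm gives d_i2 = 4.845 cm.
m_2 = -(4.845)/(-7.409) = 0.6539.
The system's lateral magnification is m_1 m_2 = (-1.2727)(0.6539) = -0.8323.

-0.83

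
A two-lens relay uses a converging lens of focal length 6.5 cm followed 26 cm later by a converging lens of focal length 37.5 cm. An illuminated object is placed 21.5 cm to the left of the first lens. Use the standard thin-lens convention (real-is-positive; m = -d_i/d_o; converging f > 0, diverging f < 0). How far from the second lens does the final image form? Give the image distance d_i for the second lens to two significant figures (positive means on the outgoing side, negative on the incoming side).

-30 cm

Applying the thin-lens equation to the first lens, 1/6.5 = 1/21.5 + 1/d_i1, which gives d_i1 = 9.317 cm.
That image sits 16.683 cm in front of the second lens, so d_o2 = 16.683 cm.
Applying the thin-lens equation again with f_2 = 37.5 cm and d_o2 = 16.683 cm gives d_i2 = -30.054 cm.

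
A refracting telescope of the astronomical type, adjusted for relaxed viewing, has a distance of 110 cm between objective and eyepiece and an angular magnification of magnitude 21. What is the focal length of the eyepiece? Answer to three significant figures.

In normal adjustment the tube length equals f_obj + f_eye and |M| = f_obj/f_eye.
So f_obj = 21 f_eye and 21 f_eye + f_eye = 110 cm, giving f_eye = 110/22 = 5.000 cm and f_obj = 105.000 cm.

5.00 cm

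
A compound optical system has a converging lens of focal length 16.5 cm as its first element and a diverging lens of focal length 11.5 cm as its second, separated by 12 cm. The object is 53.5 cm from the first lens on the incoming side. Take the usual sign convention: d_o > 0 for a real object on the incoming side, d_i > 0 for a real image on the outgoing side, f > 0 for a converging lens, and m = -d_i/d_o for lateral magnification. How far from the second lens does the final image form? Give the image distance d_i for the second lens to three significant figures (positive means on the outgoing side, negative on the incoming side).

Lens 1: 1/d_i1 = 1/f_1 - 1/d_o1 = 1/16.5 - 1/53.5 = 0.04191 cm^-1, so d_i1 = 23.858 cm.
This image would form 23.858 cm past lens 1, i.e. 11.858 cm beyond lens 2, so it is a virtual object for lens 2: d_o2 = 12 - 23.858 = -11.858 cm.
Lens 2: 1/d_i2 = 1/f_2 - 1/d_o2 = 1/(-11.5) - 1/(-11.858) = -0.00263 cm^-1, so d_i2 = -380.802 cm.

-381 cm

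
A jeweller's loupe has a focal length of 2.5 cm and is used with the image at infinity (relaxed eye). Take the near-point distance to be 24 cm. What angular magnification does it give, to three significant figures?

9.60

M = D/f = 24/2.5 = 9.600.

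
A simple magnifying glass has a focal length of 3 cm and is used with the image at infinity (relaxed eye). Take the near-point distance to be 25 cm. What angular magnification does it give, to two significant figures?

M = D/f = 25/3 = 8.333.

8.3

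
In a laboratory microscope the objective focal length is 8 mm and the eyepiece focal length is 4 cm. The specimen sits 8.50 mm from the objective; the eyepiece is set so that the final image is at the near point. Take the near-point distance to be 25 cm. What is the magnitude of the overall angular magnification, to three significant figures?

Convert to cm: f_obj = 8 mm = 0.8 cm; d_o = 8.50 mm = 0.85 cm.
Objective: 1/d_i = 1/f_obj - 1/d_o = 1/0.8 - 1/0.85 = 0.07353 cm^-1, so d_i = 13.600 cm.
m_obj = -d_i/d_o = -13.600/0.85 = -16.000.
Eyepiece angular magnification (image at near point): M_eye = 1 + D/f_e = 1 + 25/4 = 7.250.
Overall M = m_obj x M_eye = (-16.000)(7.250) = -116.00.
|M| = 116.00.

116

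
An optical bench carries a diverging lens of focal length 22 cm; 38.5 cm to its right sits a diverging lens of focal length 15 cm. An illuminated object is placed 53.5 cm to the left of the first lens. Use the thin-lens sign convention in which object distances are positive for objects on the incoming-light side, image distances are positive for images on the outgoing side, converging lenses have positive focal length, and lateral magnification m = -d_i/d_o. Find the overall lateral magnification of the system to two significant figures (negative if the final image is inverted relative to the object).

0.063

Applying the thin-lens equation to the first lens, 1/(-22) = 1/53.5 + 1/d_i1, which gives d_i1 = -15.589 cm.
Its lateral magnification is m_1 = -d_i1/d_o1 = -(-15.589)/53.5 = 0.2914.
The intermediate image is virtual, 15.589 cm to the left of lens 1, so d_o2 = L - d_i1 = 38.5 - (-15.589) = 54.089 cm.
Applying the thin-lens equation again with f_2 = -15 cm and d_o2 = 54.089 cm gives d_i2 = -11.743 cm.
m_2 = -(-11.743)/(54.089) = 0.2171.
Overall magnification: m = m_1 m_2 = 0.0633.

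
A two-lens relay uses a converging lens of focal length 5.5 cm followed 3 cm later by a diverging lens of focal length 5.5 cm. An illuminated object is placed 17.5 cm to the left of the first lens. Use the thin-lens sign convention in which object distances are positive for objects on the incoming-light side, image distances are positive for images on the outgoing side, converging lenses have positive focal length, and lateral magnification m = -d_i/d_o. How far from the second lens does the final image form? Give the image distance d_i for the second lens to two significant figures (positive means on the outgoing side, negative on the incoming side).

58 cm

Applying the thin-lens equation to the first lens, 1/5.5 = 1/17.5 + 1/d_i1, which gives d_i1 = 8.021 cm.
Since 8.021 cm > 3 cm, the first image lies past the second lens and serves as a virtual object: d_o2 = L - d_i1 = -5.021 cm.
Applying the thin-lens equation again with f_2 = -5.5 cm and d_o2 = -5.021 cm gives d_i2 = 57.630 cm.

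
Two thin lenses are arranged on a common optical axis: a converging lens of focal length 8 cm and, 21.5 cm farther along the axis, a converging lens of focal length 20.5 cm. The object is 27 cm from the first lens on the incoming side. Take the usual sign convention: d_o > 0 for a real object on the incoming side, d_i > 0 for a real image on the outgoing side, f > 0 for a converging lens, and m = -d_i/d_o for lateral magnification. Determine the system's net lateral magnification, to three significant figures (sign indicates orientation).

Applying the thin-lens equation to the first lens, 1/8 = 1/27 + 1/d_i1, which gives d_i1 = 11.368 cm.
Its lateral magnification is m_1 = -d_i1/d_o1 = -(11.368)/27 = -0.4211.
The intermediate image is 11.368 cm to the right of lens 1, so d_o2 = L - d_i1 = 21.5 - 11.368 = 10.132 cm.
Applying the thin-lens equation again with f_2 = 20.5 cm and d_o2 = 10.132 cm gives d_i2 = -20.032 cm.
m_2 = -(-20.032)/(10.132) = 1.9772.
Overall magnification: m = m_1 m_2 = -0.8325.

-0.832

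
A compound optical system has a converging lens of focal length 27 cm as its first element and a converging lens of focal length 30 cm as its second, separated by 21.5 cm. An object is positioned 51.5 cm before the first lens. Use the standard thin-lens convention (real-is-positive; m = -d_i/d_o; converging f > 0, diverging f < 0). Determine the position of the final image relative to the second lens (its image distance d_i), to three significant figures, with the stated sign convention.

Lens 1: 1/d_i1 = 1/f_1 - 1/d_o1 = 1/27 - 1/51.5 = 0.01762 cm^-1, so d_i1 = 56.755 cm.
This image would form 56.755 cm past lens 1, i.e. 35.255 cm beyond lens 2, so it is a virtual object for lens 2: d_o2 = 21.5 - 56.755 = -35.255 cm.
Lens 2: 1/d_i2 = 1/f_2 - 1/d_o2 = 1/30 - 1/(-35.255) = 0.06170 cm^-1, so d_i2 = 16.208 cm.

16.2 cm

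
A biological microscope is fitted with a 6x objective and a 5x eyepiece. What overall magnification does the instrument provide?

The overall magnification of a compound microscope is the product of the objective and eyepiece magnifications:
M = M_obj x M_eye = 6 x 5 = 30.

30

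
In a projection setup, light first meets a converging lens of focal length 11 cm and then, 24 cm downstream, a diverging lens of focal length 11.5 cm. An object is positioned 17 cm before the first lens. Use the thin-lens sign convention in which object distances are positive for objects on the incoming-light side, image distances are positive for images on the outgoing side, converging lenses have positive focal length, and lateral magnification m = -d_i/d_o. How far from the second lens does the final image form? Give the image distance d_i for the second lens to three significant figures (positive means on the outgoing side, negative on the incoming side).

19.0 cm

Applying the thin-lens equation to the first lens, 1/11 = 1/17 + 1/d_i1, which gives d_i1 = 31.167 cm.
This image would form 31.167 cm past lens 1, i.e. 7.167 cm beyond lens 2, so it is a virtual object for lens 2: d_o2 = 24 - 31.167 = -7.167 cm.
Applying the thin-lens equation again with f_2 = -11.5 cm and d_o2 = -7.167 cm gives d_i2 = 19.019 cm.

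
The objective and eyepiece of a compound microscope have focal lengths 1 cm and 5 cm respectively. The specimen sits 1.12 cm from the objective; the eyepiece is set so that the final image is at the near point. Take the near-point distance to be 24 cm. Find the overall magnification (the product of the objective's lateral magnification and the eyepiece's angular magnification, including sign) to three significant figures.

-48.3

Objective: 1/d_i = 1/f_obj - 1/d_o = 1/1 - 1/1.12 = 0.10714 cm^-1, so d_i = 9.333 cm.
m_obj = -d_i/d_o = -9.333/1.12 = -8.333.
Eyepiece angular magnification (image at near point): M_eye = 1 + D/f_e = 1 + 24/5 = 5.800.
Overall M = m_obj x M_eye = (-8.333)(5.800) = -48.33.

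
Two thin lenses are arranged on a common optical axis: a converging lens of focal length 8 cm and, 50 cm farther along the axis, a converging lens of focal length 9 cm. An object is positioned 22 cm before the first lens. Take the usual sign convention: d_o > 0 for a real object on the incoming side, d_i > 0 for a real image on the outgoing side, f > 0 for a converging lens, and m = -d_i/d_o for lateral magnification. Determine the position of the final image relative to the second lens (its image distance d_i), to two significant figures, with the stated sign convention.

12 cm

Lens 1: 1/d_i1 = 1/f_1 - 1/d_o1 = 1/8 - 1/22 = 0.07955 cm^-1, so d_i1 = 12.571 cm.
That image sits 37.429 cm in front of the second lens, so d_o2 = 37.429 cm.
Lens 2: 1/d_i2 = 1/f_2 - 1/d_o2 = 1/9 - 1/(37.429) = 0.08439 cm^-1, so d_i2 = 11.849 cm.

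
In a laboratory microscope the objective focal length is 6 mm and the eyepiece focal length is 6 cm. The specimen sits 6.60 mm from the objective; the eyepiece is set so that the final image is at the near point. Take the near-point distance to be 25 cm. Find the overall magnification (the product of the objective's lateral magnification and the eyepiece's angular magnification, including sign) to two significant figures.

Convert to cm: f_obj = 6 mm = 0.6 cm; d_o = 6.60 mm = 0.66 cm.
Objective: 1/d_i = 1/f_obj - 1/d_o = 1/0.6 - 1/0.66 = 0.15152 cm^-1, so d_i = 6.600 cm.
m_obj = -d_i/d_o = -6.600/0.66 = -10.000.
Eyepiece angular magnification (image at near point): M_eye = 1 + D/f_e = 1 + 25/6 = 5.167.
Overall M = m_obj x M_eye = (-10.000)(5.167) = -51.67.

-52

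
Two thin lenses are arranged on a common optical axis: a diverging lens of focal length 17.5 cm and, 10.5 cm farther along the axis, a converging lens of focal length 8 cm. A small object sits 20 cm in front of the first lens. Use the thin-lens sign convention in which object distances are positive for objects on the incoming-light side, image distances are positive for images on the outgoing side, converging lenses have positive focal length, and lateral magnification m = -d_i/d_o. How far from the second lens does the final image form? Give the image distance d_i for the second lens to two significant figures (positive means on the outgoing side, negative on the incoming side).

Applying the thin-lens equation to the first lens, 1/(-17.5) = 1/20 + 1/d_i1, which gives d_i1 = -9.333 cm.
With d_i1 < 0 the first image is virtual and lies on the object side; the object distance for lens 2 is d_o2 = 10.5 - (-9.333) = 19.833 cm.
Applying the thin-lens equation again with f_2 = 8 cm and d_o2 = 19.833 cm gives d_i2 = 13.408 cm.

13 cm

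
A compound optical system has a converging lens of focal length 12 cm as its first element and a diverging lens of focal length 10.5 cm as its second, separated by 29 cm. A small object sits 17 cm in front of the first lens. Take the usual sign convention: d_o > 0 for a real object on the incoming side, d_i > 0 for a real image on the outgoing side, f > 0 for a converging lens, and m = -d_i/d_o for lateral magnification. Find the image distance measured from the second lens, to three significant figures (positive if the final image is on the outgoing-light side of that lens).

-95.3 cm

Applying the thin-lens equation to the first lens, 1/12 = 1/17 + 1/d_i1, which gives d_i1 = 40.800 cm.
This image would form 40.800 cm past lens 1, i.e. 11.800 cm beyond lens 2, so it is a virtual object for lens 2: d_o2 = 29 - 40.800 = -11.800 cm.
Applying the thin-lens equation again with f_2 = -10.5 cm and d_o2 = -11.800 cm gives d_i2 = -95.308 cm.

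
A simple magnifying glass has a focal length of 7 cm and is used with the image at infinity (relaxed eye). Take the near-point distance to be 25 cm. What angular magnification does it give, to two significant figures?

3.6

M = D/f = 25/7 = 3.571.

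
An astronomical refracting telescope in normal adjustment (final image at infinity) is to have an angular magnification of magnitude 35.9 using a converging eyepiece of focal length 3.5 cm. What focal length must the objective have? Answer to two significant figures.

130 cm

|M| = f_obj/|f_eye|, so f_obj = |M| x |f_eye| = 35.9 x 3.5 = 125.650 cm.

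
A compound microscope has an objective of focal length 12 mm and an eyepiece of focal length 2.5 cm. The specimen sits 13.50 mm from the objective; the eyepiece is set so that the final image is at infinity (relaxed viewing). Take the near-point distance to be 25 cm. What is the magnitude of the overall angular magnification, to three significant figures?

80.0

Convert to cm: f_obj = 12 mm = 1.2 cm; d_o = 13.50 mm = 1.35 cm.
Objective: 1/d_i = 1/f_obj - 1/d_o = 1/1.2 - 1/1.35 = 0.09259 cm^-1, so d_i = 10.800 cm.
m_obj = -d_i/d_o = -10.800/1.35 = -8.000.
Eyepiece angular magnification (image at infinity): M_eye = D/f_e = 25/2.5 = 10.000.
Overall M = m_obj x M_eye = (-8.000)(10.000) = -80.00.
|M| = 80.00.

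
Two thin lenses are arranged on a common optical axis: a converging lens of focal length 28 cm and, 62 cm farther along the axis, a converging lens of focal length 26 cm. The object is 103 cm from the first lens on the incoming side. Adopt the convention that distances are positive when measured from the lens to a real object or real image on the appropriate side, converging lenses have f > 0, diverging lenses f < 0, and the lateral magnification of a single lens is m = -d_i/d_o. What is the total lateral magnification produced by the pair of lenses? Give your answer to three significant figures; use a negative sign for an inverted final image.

Applying the thin-lens equation to the first lens, 1/28 = 1/103 + 1/d_i1, which gives d_i1 = 38.453 cm.
Its lateral magnification is m_1 = -d_i1/d_o1 = -(38.453)/103 = -0.3733.
The intermediate image is 38.453 cm to the right of lens 1, so d_o2 = L - d_i1 = 62 - 38.453 = 23.547 cm.
Applying the thin-lens equation again with f_2 = 26 cm and d_o2 = 23.547 cm gives d_i2 = -249.543 cm.
m_2 = -(-249.543)/(23.547) = 10.5978.
Overall magnification: m = m_1 m_2 = -3.9565.

-3.96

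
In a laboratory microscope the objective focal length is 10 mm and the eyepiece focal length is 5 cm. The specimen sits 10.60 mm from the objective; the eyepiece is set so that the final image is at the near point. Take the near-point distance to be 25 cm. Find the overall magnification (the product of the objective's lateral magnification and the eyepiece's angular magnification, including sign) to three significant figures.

-100

Convert to cm: f_obj = 10 mm = 1 cm; d_o = 10.60 mm = 1.06 cm.
Objective: 1/d_i = 1/f_obj - 1/d_o = 1/1 - 1/1.06 = 0.05660 cm^-1, so d_i = 17.667 cm.
m_obj = -d_i/d_o = -17.667/1.06 = -16.667.
Eyepiece angular magnification (image at near point): M_eye = 1 + D/f_e = 1 + 25/5 = 6.000.
Overall M = m_obj x M_eye = (-16.667)(6.000) = -100.00.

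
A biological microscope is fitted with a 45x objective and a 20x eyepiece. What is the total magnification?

900

The overall magnification of a compound microscope is the product of the objective and eyepiece magnifications:
M = M_obj x M_eye = 45 x 20 = 900.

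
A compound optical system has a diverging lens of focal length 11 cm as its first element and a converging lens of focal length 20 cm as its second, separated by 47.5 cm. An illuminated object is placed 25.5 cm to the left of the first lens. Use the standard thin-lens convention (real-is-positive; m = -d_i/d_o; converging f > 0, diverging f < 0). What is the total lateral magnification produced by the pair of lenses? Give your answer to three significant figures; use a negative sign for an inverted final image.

Applying the thin-lens equation to the first lens, 1/(-11) = 1/25.5 + 1/d_i1, which gives d_i1 = -7.685 cm.
Its lateral magnification is m_1 = -d_i1/d_o1 = -(-7.685)/25.5 = 0.3014.
With d_i1 < 0 the first image is virtual and lies on the object side; the object distance for lens 2 is d_o2 = 47.5 - (-7.685) = 55.185 cm.
Applying the thin-lens equation again with f_2 = 20 cm and d_o2 = 55.185 cm gives d_i2 = 31.369 cm.
m_2 = -(31.369)/(55.185) = -0.5684.
Overall magnification: m = m_1 m_2 = -0.1713.

-0.171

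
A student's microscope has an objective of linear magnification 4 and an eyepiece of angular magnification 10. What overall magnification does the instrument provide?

The overall magnification of a compound microscope is the product of the objective and eyepiece magnifications:
M = M_obj x M_eye = 4 x 10 = 40.

40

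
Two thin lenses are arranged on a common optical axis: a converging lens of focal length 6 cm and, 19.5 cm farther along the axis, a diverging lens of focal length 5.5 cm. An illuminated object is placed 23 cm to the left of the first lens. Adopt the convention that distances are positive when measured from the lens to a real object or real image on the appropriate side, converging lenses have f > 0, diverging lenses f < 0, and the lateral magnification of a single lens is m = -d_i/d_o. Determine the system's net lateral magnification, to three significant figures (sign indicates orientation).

Lens 1: 1/d_i1 = 1/f_1 - 1/d_o1 = 1/6 - 1/23 = 0.12319 cm^-1, so d_i1 = 8.118 cm.
m_1 = -(8.118)/23 = -0.3529.
Object distance for lens 2: d_o2 = 19.5 - 8.118 = 11.382 cm.
Lens 2: 1/d_i2 = 1/f_2 - 1/d_o2 = 1/(-5.5) - 1/(11.382) = -0.26967 cm^-1, so d_i2 = -3.708 cm.
m_2 = -(-3.708)/(11.382) = 0.3258.
Total m = m_1 x m_2 = (-0.3529)(0.3258) = -0.1150.

-0.115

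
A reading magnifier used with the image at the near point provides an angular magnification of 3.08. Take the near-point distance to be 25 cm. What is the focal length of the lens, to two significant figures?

12 cm

For the image at the near point, M = 1 + D/f.
f = D/(M - 1) = 25/(3.08 - 1) = 12.019 cm.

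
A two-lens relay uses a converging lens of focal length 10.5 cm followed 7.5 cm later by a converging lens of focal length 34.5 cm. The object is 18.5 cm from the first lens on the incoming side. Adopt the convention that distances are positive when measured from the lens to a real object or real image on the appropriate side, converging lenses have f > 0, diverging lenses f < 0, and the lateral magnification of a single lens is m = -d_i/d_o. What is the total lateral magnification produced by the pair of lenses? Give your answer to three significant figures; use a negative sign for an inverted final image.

First lens: d_i1 = 1/(1/10.5 - 1/18.5) = 24.281 cm.
m_1 = -(24.281)/18.5 = -1.3125.
This image would form 24.281 cm past lens 1, i.e. 16.781 cm beyond lens 2, so it is a virtual object for lens 2: d_o2 = 7.5 - 24.281 = -16.781 cm.
Second lens: d_i2 = 1/(1/34.5 - 1/(-16.781)) = 11.290 cm.
m_2 = -(11.290)/(-16.781) = 0.6728.
Overall magnification: m = m_1 m_2 = -0.8830.

-0.883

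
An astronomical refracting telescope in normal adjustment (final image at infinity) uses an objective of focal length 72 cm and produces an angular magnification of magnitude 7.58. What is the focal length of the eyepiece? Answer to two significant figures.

|M| = f_obj/f_eye, so f_eye = f_obj/|M| = 72/7.58 = 9.499 cm.

9.5 cm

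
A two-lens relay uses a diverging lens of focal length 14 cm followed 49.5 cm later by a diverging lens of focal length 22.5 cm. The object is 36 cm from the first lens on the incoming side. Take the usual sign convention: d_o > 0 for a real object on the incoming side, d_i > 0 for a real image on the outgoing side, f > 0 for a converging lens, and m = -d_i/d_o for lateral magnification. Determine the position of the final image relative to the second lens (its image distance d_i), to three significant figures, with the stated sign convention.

-16.3 cm

First lens: d_i1 = 1/(1/(-14) - 1/36) = -10.080 cm.
The intermediate image is virtual, 10.080 cm to the left of lens 1, so d_o2 = L - d_i1 = 49.5 - (-10.080) = 59.580 cm.
Second lens: d_i2 = 1/(1/(-22.5) - 1/(59.580)) = -16.332 cm.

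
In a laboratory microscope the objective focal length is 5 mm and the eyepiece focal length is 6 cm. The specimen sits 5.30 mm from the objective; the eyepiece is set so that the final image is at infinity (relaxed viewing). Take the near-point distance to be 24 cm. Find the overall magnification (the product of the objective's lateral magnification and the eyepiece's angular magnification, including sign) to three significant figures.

-66.7

Convert to cm: f_obj = 5 mm = 0.5 cm; d_o = 5.30 mm = 0.53 cm.
Objective: 1/d_i = 1/f_obj - 1/d_o = 1/0.5 - 1/0.53 = 0.11321 cm^-1, so d_i = 8.833 cm.
m_obj = -d_i/d_o = -8.833/0.53 = -16.667.
Eyepiece angular magnification (image at infinity): M_eye = D/f_e = 24/6 = 4.000.
Overall M = m_obj x M_eye = (-16.667)(4.000) = -66.67.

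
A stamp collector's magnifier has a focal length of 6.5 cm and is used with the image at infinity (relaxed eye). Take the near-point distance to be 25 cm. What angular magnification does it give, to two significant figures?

M = D/f = 25/6.5 = 3.846.

3.8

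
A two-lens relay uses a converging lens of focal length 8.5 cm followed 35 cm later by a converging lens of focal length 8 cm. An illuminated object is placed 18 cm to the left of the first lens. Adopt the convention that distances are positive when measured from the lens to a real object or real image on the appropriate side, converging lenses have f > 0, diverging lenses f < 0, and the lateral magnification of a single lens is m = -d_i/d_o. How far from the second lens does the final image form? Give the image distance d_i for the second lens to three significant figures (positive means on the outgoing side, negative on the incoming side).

13.9 cm

Applying the thin-lens equation to the first lens, 1/8.5 = 1/18 + 1/d_i1, which gives d_i1 = 16.105 cm.
The intermediate image is 16.105 cm to the right of lens 1, so d_o2 = L - d_i1 = 35 - 16.105 = 18.895 cm.
Applying the thin-lens equation again with f_2 = 8 cm and d_o2 = 18.895 cm gives d_i2 = 13.874 cm.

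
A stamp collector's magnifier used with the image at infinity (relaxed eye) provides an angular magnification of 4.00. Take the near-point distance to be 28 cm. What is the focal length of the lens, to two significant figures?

For the image at infinity, M = D/f.
f = D/M = 28/4.0 = 7.000 cm.

7.0 cm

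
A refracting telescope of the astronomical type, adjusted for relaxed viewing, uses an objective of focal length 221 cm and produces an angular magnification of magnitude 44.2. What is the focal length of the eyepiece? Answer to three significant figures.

|M| = f_obj/f_eye, so f_eye = f_obj/|M| = 221/44.2 = 5.000 cm.

5.00 cm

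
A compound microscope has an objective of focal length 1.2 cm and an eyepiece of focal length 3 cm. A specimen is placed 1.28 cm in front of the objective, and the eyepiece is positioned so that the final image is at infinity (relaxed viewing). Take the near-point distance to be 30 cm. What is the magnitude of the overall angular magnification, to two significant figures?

Objective: 1/d_i = 1/f_obj - 1/d_o = 1/1.2 - 1/1.28 = 0.05208 cm^-1, so d_i = 19.200 cm.
m_obj = -d_i/d_o = -19.200/1.28 = -15.000.
Eyepiece angular magnification (image at infinity): M_eye = D/f_e = 30/3 = 10.000.
Overall M = m_obj x M_eye = (-15.000)(10.000) = -150.00.
|M| = 150.00.

150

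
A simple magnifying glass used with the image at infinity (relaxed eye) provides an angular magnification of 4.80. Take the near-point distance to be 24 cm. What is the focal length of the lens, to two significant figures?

5.0 cm

For the image at infinity, M = D/f.
f = D/M = 24/4.8 = 5.000 cm.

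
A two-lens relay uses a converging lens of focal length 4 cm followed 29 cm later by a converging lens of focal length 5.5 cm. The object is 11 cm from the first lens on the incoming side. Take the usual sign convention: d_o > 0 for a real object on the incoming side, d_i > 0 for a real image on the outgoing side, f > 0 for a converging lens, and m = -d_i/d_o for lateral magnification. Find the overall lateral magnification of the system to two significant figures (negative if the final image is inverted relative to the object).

0.18

Applying the thin-lens equation to the first lens, 1/4 = 1/11 + 1/d_i1, which gives d_i1 = 6.286 cm.
Its lateral magnification is m_1 = -d_i1/d_o1 = -(6.286)/11 = -0.5714.
Object distance for lens 2: d_o2 = 29 - 6.286 = 22.714 cm.
Applying the thin-lens equation again with f_2 = 5.5 cm and d_o2 = 22.714 cm gives d_i2 = 7.257 cm.
m_2 = -(7.257)/(22.714) = -0.3195.
Total m = m_1 x m_2 = (-0.5714)(-0.3195) = 0.1826.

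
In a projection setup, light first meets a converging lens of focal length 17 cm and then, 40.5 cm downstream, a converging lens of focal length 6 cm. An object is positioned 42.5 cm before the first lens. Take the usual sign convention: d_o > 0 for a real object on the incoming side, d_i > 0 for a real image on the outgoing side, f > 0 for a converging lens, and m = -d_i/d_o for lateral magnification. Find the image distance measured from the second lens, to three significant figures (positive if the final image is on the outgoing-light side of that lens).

11.8 cm

First lens: d_i1 = 1/(1/17 - 1/42.5) = 28.333 cm.
Object distance for lens 2: d_o2 = 40.5 - 28.333 = 12.167 cm.
Second lens: d_i2 = 1/(1/6 - 1/(12.167)) = 11.838 cm.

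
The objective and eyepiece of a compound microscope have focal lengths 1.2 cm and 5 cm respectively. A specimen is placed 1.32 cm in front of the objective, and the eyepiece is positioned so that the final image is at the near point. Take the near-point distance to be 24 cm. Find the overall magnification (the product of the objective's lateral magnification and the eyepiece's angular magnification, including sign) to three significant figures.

Objective: 1/d_i = 1/f_obj - 1/d_o = 1/1.2 - 1/1.32 = 0.07576 cm^-1, so d_i = 13.200 cm.
m_obj = -d_i/d_o = -13.200/1.32 = -10.000.
Eyepiece angular magnification (image at near point): M_eye = 1 + D/f_e = 1 + 24/5 = 5.800.
Overall M = m_obj x M_eye = (-10.000)(5.800) = -58.00.

-58.0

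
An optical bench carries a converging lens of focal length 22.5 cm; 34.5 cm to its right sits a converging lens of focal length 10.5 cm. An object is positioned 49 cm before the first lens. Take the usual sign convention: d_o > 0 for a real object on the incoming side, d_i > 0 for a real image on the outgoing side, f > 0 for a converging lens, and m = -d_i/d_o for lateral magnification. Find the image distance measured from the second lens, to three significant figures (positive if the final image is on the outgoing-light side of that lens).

Lens 1: 1/d_i1 = 1/f_1 - 1/d_o1 = 1/22.5 - 1/49 = 0.02404 cm^-1, so d_i1 = 41.604 cm.
This image would form 41.604 cm past lens 1, i.e. 7.104 cm beyond lens 2, so it is a virtual object for lens 2: d_o2 = 34.5 - 41.604 = -7.104 cm.
Lens 2: 1/d_i2 = 1/f_2 - 1/d_o2 = 1/10.5 - 1/(-7.104) = 0.23601 cm^-1, so d_i2 = 4.237 cm.

4.24 cm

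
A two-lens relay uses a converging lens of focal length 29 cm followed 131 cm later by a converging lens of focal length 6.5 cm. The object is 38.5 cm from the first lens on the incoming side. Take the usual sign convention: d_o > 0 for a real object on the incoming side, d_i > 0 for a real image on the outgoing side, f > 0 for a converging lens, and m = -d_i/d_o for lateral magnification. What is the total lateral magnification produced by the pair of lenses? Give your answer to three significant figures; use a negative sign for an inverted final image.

First lens: d_i1 = 1/(1/29 - 1/38.5) = 117.526 cm.
m_1 = -(117.526)/38.5 = -3.0526.
The intermediate image is 117.526 cm to the right of lens 1, so d_o2 = L - d_i1 = 131 - 117.526 = 13.474 cm.
Second lens: d_i2 = 1/(1/6.5 - 1/(13.474)) = 12.558 cm.
m_2 = -(12.558)/(13.474) = -0.9321.
Total m = m_1 x m_2 = (-3.0526)(-0.9321) = 2.8453.

2.85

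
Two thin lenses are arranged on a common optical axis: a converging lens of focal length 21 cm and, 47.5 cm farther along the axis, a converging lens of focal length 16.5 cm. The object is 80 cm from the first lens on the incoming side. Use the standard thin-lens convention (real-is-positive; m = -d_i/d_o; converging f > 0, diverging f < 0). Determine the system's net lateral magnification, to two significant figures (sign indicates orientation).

2.3

Applying the thin-lens equation to the first lens, 1/21 = 1/80 + 1/d_i1, which gives d_i1 = 28.475 cm.
Its lateral magnification is m_1 = -d_i1/d_o1 = -(28.475)/80 = -0.3559.
Object distance for lens 2: d_o2 = 47.5 - 28.475 = 19.025 cm.
Applying the thin-lens equation again with f_2 = 16.5 cm and d_o2 = 19.025 cm gives d_i2 = 124.304 cm.
m_2 = -(124.304)/(19.025) = -6.5336.
The system's lateral magnification is m_1 m_2 = (-0.3559)(-6.5336) = 2.3255.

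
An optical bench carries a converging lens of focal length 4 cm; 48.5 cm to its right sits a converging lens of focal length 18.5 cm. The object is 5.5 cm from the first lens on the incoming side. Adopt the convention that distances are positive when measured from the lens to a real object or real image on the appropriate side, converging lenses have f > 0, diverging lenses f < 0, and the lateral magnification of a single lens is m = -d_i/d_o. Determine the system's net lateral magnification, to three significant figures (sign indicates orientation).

Lens 1: 1/d_i1 = 1/f_1 - 1/d_o1 = 1/4 - 1/5.5 = 0.06818 cm^-1, so d_i1 = 14.667 cm.
m_1 = -(14.667)/5.5 = -2.6667.
Object distance for lens 2: d_o2 = 48.5 - 14.667 = 33.833 cm.
Lens 2: 1/d_i2 = 1/f_2 - 1/d_o2 = 1/18.5 - 1/(33.833) = 0.02450 cm^-1, so d_i2 = 40.821 cm.
m_2 = -(40.821)/(33.833) = -1.2065.
The system's lateral magnification is m_1 m_2 = (-2.6667)(-1.2065) = 3.2174.

3.22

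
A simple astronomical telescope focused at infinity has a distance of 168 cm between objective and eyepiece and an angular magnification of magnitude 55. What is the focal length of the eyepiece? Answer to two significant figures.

In normal adjustment the tube length equals f_obj + f_eye and |M| = f_obj/f_eye.
So f_obj = 55 f_eye and 55 f_eye + f_eye = 168 cm, giving f_eye = 168/56 = 3.000 cm and f_obj = 165.000 cm.

3.0 cm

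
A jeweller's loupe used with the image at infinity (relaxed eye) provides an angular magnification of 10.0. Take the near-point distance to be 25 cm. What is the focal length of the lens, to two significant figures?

2.5 cm

For the image at infinity, M = D/f.
f = D/M = 25/10.0 = 2.500 cm.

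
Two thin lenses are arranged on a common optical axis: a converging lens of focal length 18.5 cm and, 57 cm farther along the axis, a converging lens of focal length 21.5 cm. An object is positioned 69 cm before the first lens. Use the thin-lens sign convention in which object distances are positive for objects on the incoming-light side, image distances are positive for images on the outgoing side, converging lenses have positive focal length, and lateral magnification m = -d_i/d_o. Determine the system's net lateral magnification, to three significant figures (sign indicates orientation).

0.770

Applying the thin-lens equation to the first lens, 1/18.5 = 1/69 + 1/d_i1, which gives d_i1 = 25.277 cm.
Its lateral magnification is m_1 = -d_i1/d_o1 = -(25.277)/69 = -0.3663.
That image sits 31.723 cm in front of the second lens, so d_o2 = 31.723 cm.
Applying the thin-lens equation again with f_2 = 21.5 cm and d_o2 = 31.723 cm gives d_i2 = 66.718 cm.
m_2 = -(66.718)/(31.723) = -2.1031.
Total m = m_1 x m_2 = (-0.3663)(-2.1031) = 0.7705.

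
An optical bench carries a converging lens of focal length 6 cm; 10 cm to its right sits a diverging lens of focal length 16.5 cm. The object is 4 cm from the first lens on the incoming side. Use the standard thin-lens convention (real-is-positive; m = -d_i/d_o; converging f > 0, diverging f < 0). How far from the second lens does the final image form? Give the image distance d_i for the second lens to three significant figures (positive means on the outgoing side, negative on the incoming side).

-9.43 cm

First lens: d_i1 = 1/(1/6 - 1/4) = -12.000 cm.
With d_i1 < 0 the first image is virtual and lies on the object side; the object distance for lens 2 is d_o2 = 10 - (-12.000) = 22.000 cm.
Second lens: d_i2 = 1/(1/(-16.5) - 1/(22.000)) = -9.429 cm.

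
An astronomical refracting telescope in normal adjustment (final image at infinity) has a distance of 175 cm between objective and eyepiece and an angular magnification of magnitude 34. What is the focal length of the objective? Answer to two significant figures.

170 cm

In normal adjustment the tube length equals f_obj + f_eye and |M| = f_obj/f_eye.
So f_obj = 34 f_eye and 34 f_eye + f_eye = 175 cm, giving f_eye = 175/35 = 5.000 cm and f_obj = 170.000 cm.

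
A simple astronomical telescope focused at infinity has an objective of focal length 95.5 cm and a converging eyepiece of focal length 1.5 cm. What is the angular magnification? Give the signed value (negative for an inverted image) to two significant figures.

-64

M = -f_obj/f_eye = -95.5/(1.5) = -63.667.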